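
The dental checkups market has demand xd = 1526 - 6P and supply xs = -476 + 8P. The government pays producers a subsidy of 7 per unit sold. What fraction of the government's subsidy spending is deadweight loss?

Pre-subsidy: 1526 - 6P = -476 + 8P gives P* = 143, x* = 668.
With the subsidy, sellers receive Ps = Pb + 7 for each unit, where Pb is the price buyers pay.
Supply in terms of Pb becomes xs = -476 + 8(Pb + 7) = -420 + 8Pb. Setting this equal to demand: 1526 - 6Pb = -420 + 8Pb, so Pb = 139.
Sellers receive Ps = 139 + 7 = 146; x' = 1526 − 6·139 = 692.
ΔCS = ½(668 + 692)(143 − 139) = 2720; ΔPS = ½(668 + 692)(146 − 143) = 2040.
Government spending = 7 × 692 = 4844.
DWL = ½ × 7 × (692 − 668) = 84; fraction = 84 / 4844 = 3/173.

DWL / government spending = 3/173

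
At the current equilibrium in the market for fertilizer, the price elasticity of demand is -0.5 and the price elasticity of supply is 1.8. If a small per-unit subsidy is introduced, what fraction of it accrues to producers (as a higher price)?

For a small subsidy around the equilibrium, the benefit split depends on the relative slopes, which at a point are proportional to the elasticities.
Buyer share = εs/(εs + |εd|) = 1.8/(1.8 + 0.5) = 18/23; seller share = |εd|/(εs + |εd|) = 5/23.
So producers capture 5/23 of the subsidy.

Producer share = 5/23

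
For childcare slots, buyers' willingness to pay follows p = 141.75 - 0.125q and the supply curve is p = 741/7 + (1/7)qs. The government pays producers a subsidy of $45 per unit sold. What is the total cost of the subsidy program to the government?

Government cost = $13590

Pre-subsidy: 141.75 - 0.125q = 741/7 + (1/7)q gives q* = 134 and p* = 125.
With the subsidy, sellers receive ps = pb + 45 for each unit, where pb is the price buyers pay.
On the curves, pb = 141.75 - 0.125q and ps = 741/7 + (1/7)q; the wedge ps − pb = 45 gives 741/7 + (1/7)q − (141.75 - 0.125q) = 45, so q' = 302.
Then pb = 141.75 − 0.125·302 = 104 and ps = 741/7 + (1/7)·302 = 149.
Government outlay = subsidy × quantity = 45 × 302 = 13590.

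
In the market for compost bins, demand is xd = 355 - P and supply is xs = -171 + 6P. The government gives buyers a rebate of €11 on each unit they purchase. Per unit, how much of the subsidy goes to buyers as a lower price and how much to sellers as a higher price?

Pre-subsidy: 355 - P = -171 + 6P gives P* = 526/7, x* = 1959/7.
With the rebate, buyers effectively pay Pb = Ps − 11, where Ps is the price sellers receive.
Demand in terms of Ps becomes xd = 355 − 1(Ps − 11) = 366 - Ps. Setting this equal to supply: 366 - Ps = -171 + 6Ps, so Ps = 537/7.
Buyers pay Pb = 537/7 − 11 = 460/7; x' = -171 + 6·(537/7) = 2025/7.
Buyers' price falls by P* − Pb = 526/7 − 460/7 = 66/7; sellers' price rises by Ps − P* = 537/7 − 526/7 = 11/7.

Buyers gain 66/7 per unit; sellers gain 11/7 per unit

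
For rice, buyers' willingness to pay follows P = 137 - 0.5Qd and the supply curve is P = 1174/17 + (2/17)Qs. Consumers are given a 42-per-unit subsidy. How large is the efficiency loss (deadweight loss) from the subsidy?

Pre-subsidy: 137 - 0.5Q = 1174/17 + (2/17)Q gives Q* = 110 and P* = 82.
With the rebate, buyers effectively pay Pb = Ps − 42, where Ps is the price sellers receive.
On the curves, Pb = 137 - 0.5Q and Ps = 1174/17 + (2/17)Q; the wedge Ps − Pb = 42 gives 1174/17 + (2/17)Q − (137 - 0.5Q) = 42, so Q' = 178.
Then Pb = 137 − 0.5·178 = 48 and Ps = 1174/17 + (2/17)·178 = 90.
The subsidy expands output by 178 − 110 = 68 past the efficient level; on those units the gap between marginal cost and willingness to pay runs from 0 up to 42.
DWL = ½ × 42 × 68 = 1428.

Deadweight loss = 1428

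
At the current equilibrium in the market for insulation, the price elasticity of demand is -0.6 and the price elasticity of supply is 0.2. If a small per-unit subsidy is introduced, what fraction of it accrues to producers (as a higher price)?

For a small subsidy around the equilibrium, the benefit split depends on the relative slopes, which at a point are proportional to the elasticities.
Buyer share = εs/(εs + |εd|) = 0.2/(0.2 + 0.6) = 0.25; seller share = |εd|/(εs + |εd|) = 0.75.
So producers capture 0.75 of the subsidy.

Producer share = 0.75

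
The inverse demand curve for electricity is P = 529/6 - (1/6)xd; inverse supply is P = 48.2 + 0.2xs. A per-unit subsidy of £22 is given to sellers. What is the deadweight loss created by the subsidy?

Deadweight loss = £660

Pre-subsidy: 529/6 - (1/6)x = 48.2 + 0.2x gives x* = 109 and P* = 70.
With the subsidy, sellers receive Ps = Pb + 22 for each unit, where Pb is the price buyers pay.
On the curves, Pb = 529/6 - (1/6)x and Ps = 48.2 + 0.2x; the wedge Ps − Pb = 22 gives 48.2 + 0.2x − (529/6 - (1/6)x) = 22, so x' = 169.
Then Pb = 529/6 − (1/6)·169 = 60 and Ps = 48.2 + 0.2·169 = 82.
The subsidy expands output by 169 − 109 = 60 past the efficient level; on those units the gap between marginal cost and willingness to pay runs from 0 up to 22.
DWL = ½ × 22 × 60 = 660.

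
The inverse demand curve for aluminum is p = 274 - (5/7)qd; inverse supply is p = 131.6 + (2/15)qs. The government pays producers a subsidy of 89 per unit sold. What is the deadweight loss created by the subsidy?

Pre-subsidy: 274 - (5/7)q = 131.6 + (2/15)q gives q* = 168 and p* = 154.
With the subsidy, sellers receive ps = pb + 89 for each unit, where pb is the price buyers pay.
On the curves, pb = 274 - (5/7)q and ps = 131.6 + (2/15)q; the wedge ps − pb = 89 gives 131.6 + (2/15)q − (274 - (5/7)q) = 89, so q' = 273.
Then pb = 274 − (5/7)·273 = 79 and ps = 131.6 + (2/15)·273 = 168.
The subsidy expands output by 273 − 168 = 105 past the efficient level; on those units the gap between marginal cost and willingness to pay runs from 0 up to 89.
DWL = ½ × 89 × 105 = 4672.5.

Deadweight loss = 4672.5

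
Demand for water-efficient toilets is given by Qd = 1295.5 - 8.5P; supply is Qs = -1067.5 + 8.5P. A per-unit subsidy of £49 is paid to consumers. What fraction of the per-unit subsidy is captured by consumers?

Consumer share = 0.5

Pre-subsidy: 1295.5 - 8.5P = -1067.5 + 8.5P gives P* = 139, Q* = 114.
With the rebate, buyers effectively pay Pb = Ps − 49, where Ps is the price sellers receive.
Demand in terms of Ps becomes Qd = 1295.5 − 8.5(Ps − 49) = 1712 - 8.5Ps. Setting this equal to supply: 1712 - 8.5Ps = -1067.5 + 8.5Ps, so Ps = 163.5.
Buyers pay Pb = 163.5 − 49 = 114.5; Q' = -1067.5 + 8.5·163.5 = 322.25.
Buyers' price falls by P* − Pb = 139 − 114.5 = 24.5; sellers' price rises by Ps − P* = 163.5 − 139 = 24.5.
So consumers capture 24.5/49 = 0.5 of each unit of subsidy.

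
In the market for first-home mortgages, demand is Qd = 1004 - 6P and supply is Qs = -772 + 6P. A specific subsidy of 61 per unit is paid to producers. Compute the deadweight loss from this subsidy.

Pre-subsidy: 1004 - 6P = -772 + 6P gives P* = 148, Q* = 116.
With the subsidy, sellers receive Ps = Pb + 61 for each unit, where Pb is the price buyers pay.
Supply in terms of Pb becomes Qs = -772 + 6(Pb + 61) = -406 + 6Pb. Setting this equal to demand: 1004 - 6Pb = -406 + 6Pb, so Pb = 117.5.
Sellers receive Ps = 117.5 + 61 = 178.5; Q' = 1004 − 6·117.5 = 299.
The subsidy expands output by 299 − 116 = 183 past the efficient level; on those units the gap between marginal cost and willingness to pay runs from 0 up to 61.
DWL = ½ × 61 × 183 = 5581.5.

Deadweight loss = 5581.5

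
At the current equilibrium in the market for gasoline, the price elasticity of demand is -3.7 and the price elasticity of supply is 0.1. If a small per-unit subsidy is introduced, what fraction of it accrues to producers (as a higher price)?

For a small subsidy around the equilibrium, the benefit split depends on the relative slopes, which at a point are proportional to the elasticities.
Buyer share = εs/(εs + |εd|) = 0.1/(0.1 + 3.7) = 1/38; seller share = |εd|/(εs + |εd|) = 37/38.
So producers capture 37/38 of the subsidy.

Producer share = 37/38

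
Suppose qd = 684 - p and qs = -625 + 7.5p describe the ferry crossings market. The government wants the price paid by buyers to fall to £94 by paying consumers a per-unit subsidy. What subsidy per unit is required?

At a buyer price of 94, quantity demanded is 684 − 1·94 = 590.
Sellers supply 590 only when they receive ps with -625 + 7.5·ps = 590, i.e. ps = 162.
s = ps − pb = 162 − 94 = 68.

Required subsidy s = £68 per unit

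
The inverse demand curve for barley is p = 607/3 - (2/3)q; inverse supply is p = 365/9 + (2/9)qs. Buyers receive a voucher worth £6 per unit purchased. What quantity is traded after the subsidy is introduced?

Pre-subsidy: 607/3 - (2/3)q = 365/9 + (2/9)q gives q* = 182 and p* = 81.
With the rebate, buyers effectively pay pb = ps − 6, where ps is the price sellers receive.
On the curves, pb = 607/3 - (2/3)q and ps = 365/9 + (2/9)q; the wedge ps − pb = 6 gives 365/9 + (2/9)q − (607/3 - (2/3)q) = 6, so q' = 188.75.
Then pb = 607/3 − (2/3)·188.75 = 76.5 and ps = 365/9 + (2/9)·188.75 = 82.5.

q' = 188.75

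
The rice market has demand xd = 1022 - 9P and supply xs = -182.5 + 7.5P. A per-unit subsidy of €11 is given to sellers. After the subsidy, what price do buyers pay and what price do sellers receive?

Buyers pay €68; sellers receive €79

Pre-subsidy: 1022 - 9P = -182.5 + 7.5P gives P* = 73, x* = 365.
With the subsidy, sellers receive Ps = Pb + 11 for each unit, where Pb is the price buyers pay.
Supply in terms of Pb becomes xs = -182.5 + 7.5(Pb + 11) = -100 + 7.5Pb. Setting this equal to demand: 1022 - 9Pb = -100 + 7.5Pb, so Pb = 68.
Sellers receive Ps = 68 + 11 = 79; x' = 1022 − 9·68 = 410.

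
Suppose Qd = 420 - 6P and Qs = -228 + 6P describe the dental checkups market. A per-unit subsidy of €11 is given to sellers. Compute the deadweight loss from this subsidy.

Pre-subsidy: 420 - 6P = -228 + 6P gives P* = 54, Q* = 96.
With the subsidy, sellers receive Ps = Pb + 11 for each unit, where Pb is the price buyers pay.
Supply in terms of Pb becomes Qs = -228 + 6(Pb + 11) = -162 + 6Pb. Setting this equal to demand: 420 - 6Pb = -162 + 6Pb, so Pb = 48.5.
Sellers receive Ps = 48.5 + 11 = 59.5; Q' = 420 − 6·48.5 = 129.
The subsidy expands output by 129 − 96 = 33 past the efficient level; on those units the gap between marginal cost and willingness to pay runs from 0 up to 11.
DWL = ½ × 11 × 33 = 181.5.

Deadweight loss = €181.5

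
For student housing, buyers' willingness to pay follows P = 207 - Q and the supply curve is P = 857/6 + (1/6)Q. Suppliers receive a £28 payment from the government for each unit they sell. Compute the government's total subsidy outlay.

Pre-subsidy: 207 - Q = 857/6 + (1/6)Q gives Q* = 55 and P* = 152.
With the subsidy, sellers receive Ps = Pb + 28 for each unit, where Pb is the price buyers pay.
On the curves, Pb = 207 - Q and Ps = 857/6 + (1/6)Q; the wedge Ps − Pb = 28 gives 857/6 + (1/6)Q − (207 - Q) = 28, so Q' = 79.
Then Pb = 207 − 1·79 = 128 and Ps = 857/6 + (1/6)·79 = 156.
Government outlay = subsidy × quantity = 28 × 79 = 2212.

Government cost = £2212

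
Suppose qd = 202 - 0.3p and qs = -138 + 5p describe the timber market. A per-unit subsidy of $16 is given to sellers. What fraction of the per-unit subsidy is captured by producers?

Producer share = 3/53

Pre-subsidy: 202 - 0.3p = -138 + 5p gives p* = 3400/53, q* = 9686/53.
With the subsidy, sellers receive ps = pb + 16 for each unit, where pb is the price buyers pay.
Supply in terms of pb becomes qs = -138 + 5(pb + 16) = -58 + 5pb. Setting this equal to demand: 202 - 0.3pb = -58 + 5pb, so pb = 2600/53.
Sellers receive ps = 2600/53 + 16 = 3448/53; q' = 202 − 0.3·(2600/53) = 9926/53.
Buyers' price falls by p* − pb = 3400/53 − 2600/53 = 800/53; sellers' price rises by ps − p* = 3448/53 − 3400/53 = 48/53.
So producers capture (48/53)/16 = 3/53 of each unit of subsidy.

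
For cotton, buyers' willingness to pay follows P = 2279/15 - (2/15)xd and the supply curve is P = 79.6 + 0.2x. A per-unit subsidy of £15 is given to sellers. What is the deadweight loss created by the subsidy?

Deadweight loss = £337.5

Pre-subsidy: 2279/15 - (2/15)x = 79.6 + 0.2x gives x* = 217 and P* = 123.
With the subsidy, sellers receive Ps = Pb + 15 for each unit, where Pb is the price buyers pay.
On the curves, Pb = 2279/15 - (2/15)x and Ps = 79.6 + 0.2x; the wedge Ps − Pb = 15 gives 79.6 + 0.2x − (2279/15 - (2/15)x) = 15, so x' = 262.
Then Pb = 2279/15 − (2/15)·262 = 117 and Ps = 79.6 + 0.2·262 = 132.
The subsidy expands output by 262 − 217 = 45 past the efficient level; on those units the gap between marginal cost and willingness to pay runs from 0 up to 15.
DWL = ½ × 15 × 45 = 337.5.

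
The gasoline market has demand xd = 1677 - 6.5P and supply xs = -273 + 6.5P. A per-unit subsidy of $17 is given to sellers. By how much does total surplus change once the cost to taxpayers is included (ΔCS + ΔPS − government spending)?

Pre-subsidy: 1677 - 6.5P = -273 + 6.5P gives P* = 150, x* = 702.
With the subsidy, sellers receive Ps = Pb + 17 for each unit, where Pb is the price buyers pay.
Supply in terms of Pb becomes xs = -273 + 6.5(Pb + 17) = -162.5 + 6.5Pb. Setting this equal to demand: 1677 - 6.5Pb = -162.5 + 6.5Pb, so Pb = 141.5.
Sellers receive Ps = 141.5 + 17 = 158.5; x' = 1677 − 6.5·141.5 = 757.25.
ΔCS = ½(702 + 757.25)(150 − 141.5) = 6201.8125; ΔPS = ½(702 + 757.25)(158.5 − 150) = 6201.8125.
Government spending = 17 × 757.25 = 12873.25.
Net change = 6201.8125 + 6201.8125 − 12873.25 = -469.625. The loss equals the DWL triangle ½·17·55.25.

Net change in total surplus = -$469.625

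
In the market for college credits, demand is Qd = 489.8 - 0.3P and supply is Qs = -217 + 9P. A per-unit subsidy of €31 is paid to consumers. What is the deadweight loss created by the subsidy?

Pre-subsidy: 489.8 - 0.3P = -217 + 9P gives P* = 76, Q* = 467.
With the rebate, buyers effectively pay Pb = Ps − 31, where Ps is the price sellers receive.
Demand in terms of Ps becomes Qd = 489.8 − 0.3(Ps − 31) = 499.1 - 0.3Ps. Setting this equal to supply: 499.1 - 0.3Ps = -217 + 9Ps, so Ps = 77.
Buyers pay Pb = 77 − 31 = 46; Q' = -217 + 9·77 = 476.
The subsidy expands output by 476 − 467 = 9 past the efficient level; on those units the gap between marginal cost and willingness to pay runs from 0 up to 31.
DWL = ½ × 31 × 9 = 139.5.

Deadweight loss = €139.5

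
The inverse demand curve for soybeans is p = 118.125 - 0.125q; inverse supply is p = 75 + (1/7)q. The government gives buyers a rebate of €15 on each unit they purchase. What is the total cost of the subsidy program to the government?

Government cost = €3255

Pre-subsidy: 118.125 - 0.125q = 75 + (1/7)q gives q* = 161 and p* = 98.
With the rebate, buyers effectively pay pb = ps − 15, where ps is the price sellers receive.
On the curves, pb = 118.125 - 0.125q and ps = 75 + (1/7)q; the wedge ps − pb = 15 gives 75 + (1/7)q − (118.125 - 0.125q) = 15, so q' = 217.
Then pb = 118.125 − 0.125·217 = 91 and ps = 75 + (1/7)·217 = 106.
Government outlay = subsidy × quantity = 15 × 217 = 3255.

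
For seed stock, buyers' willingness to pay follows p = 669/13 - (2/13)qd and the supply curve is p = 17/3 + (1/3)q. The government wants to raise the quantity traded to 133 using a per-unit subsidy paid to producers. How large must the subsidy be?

At q = 133, from the demand curve buyers pay pb = 669/13 − (2/13)·133 = 31; from the supply curve sellers need ps = 17/3 + (1/3)·133 = 50.
The subsidy must fill the gap: s = ps − pb = 50 − 31 = 19.

Required subsidy s = 19 per unit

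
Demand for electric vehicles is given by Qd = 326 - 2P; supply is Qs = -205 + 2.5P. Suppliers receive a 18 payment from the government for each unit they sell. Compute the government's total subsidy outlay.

Government cost = 1980

Pre-subsidy: 326 - 2P = -205 + 2.5P gives P* = 118, Q* = 90.
With the subsidy, sellers receive Ps = Pb + 18 for each unit, where Pb is the price buyers pay.
Supply in terms of Pb becomes Qs = -205 + 2.5(Pb + 18) = -160 + 2.5Pb. Setting this equal to demand: 326 - 2Pb = -160 + 2.5Pb, so Pb = 108.
Sellers receive Ps = 108 + 18 = 126; Q' = 326 − 2·108 = 110.
Government outlay = subsidy × quantity = 18 × 110 = 1980.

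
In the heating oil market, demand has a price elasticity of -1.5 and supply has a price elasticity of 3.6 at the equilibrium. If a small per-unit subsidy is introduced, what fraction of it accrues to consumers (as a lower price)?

Consumer share = 12/17

For a small subsidy around the equilibrium, the benefit split depends on the relative slopes, which at a point are proportional to the elasticities.
Buyer share = εs/(εs + |εd|) = 3.6/(3.6 + 1.5) = 12/17; seller share = |εd|/(εs + |εd|) = 5/17.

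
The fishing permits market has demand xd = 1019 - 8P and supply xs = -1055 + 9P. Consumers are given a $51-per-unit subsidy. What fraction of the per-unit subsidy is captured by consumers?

Pre-subsidy: 1019 - 8P = -1055 + 9P gives P* = 122, x* = 43.
With the rebate, buyers effectively pay Pb = Ps − 51, where Ps is the price sellers receive.
Demand in terms of Ps becomes xd = 1019 − 8(Ps − 51) = 1427 - 8Ps. Setting this equal to supply: 1427 - 8Ps = -1055 + 9Ps, so Ps = 146.
Buyers pay Pb = 146 − 51 = 95; x' = -1055 + 9·146 = 259.
Buyers' price falls by P* − Pb = 122 − 95 = 27; sellers' price rises by Ps − P* = 146 − 122 = 24.
So consumers capture 27/51 = 9/17 of each unit of subsidy.

Consumer share = 9/17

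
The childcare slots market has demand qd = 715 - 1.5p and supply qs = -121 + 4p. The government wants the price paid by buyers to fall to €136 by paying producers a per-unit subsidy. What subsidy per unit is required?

At a buyer price of 136, quantity demanded is 715 − 1.5·136 = 511.
Sellers supply 511 only when they receive ps with -121 + 4·ps = 511, i.e. ps = 158.
s = ps − pb = 158 − 136 = 22.

Required subsidy s = €22 per unit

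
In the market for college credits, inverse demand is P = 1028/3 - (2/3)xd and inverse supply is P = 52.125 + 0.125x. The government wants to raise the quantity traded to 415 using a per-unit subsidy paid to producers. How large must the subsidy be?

Required subsidy s = 38 per unit

At x = 415, from the demand curve buyers pay Pb = 1028/3 − (2/3)·415 = 66; from the supply curve sellers need Ps = 52.125 + 0.125·415 = 104.
The subsidy must fill the gap: s = Ps − Pb = 104 − 66 = 38.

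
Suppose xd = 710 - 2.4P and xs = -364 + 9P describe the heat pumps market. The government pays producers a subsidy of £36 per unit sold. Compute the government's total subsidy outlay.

Pre-subsidy: 710 - 2.4P = -364 + 9P gives P* = 1790/19, x* = 9194/19.
With the subsidy, sellers receive Ps = Pb + 36 for each unit, where Pb is the price buyers pay.
Supply in terms of Pb becomes xs = -364 + 9(Pb + 36) = -40 + 9Pb. Setting this equal to demand: 710 - 2.4Pb = -40 + 9Pb, so Pb = 1250/19.
Sellers receive Ps = 1250/19 + 36 = 1934/19; x' = 710 − 2.4·(1250/19) = 10490/19.
Government outlay = subsidy × quantity = 36 × 10490/19 = 377640/19.

Government cost = 377640/19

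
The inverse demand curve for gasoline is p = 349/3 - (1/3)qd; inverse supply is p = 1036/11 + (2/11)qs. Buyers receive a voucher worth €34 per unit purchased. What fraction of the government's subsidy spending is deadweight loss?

Pre-subsidy: 349/3 - (1/3)q = 1036/11 + (2/11)q gives q* = 43 and p* = 102.
With the rebate, buyers effectively pay pb = ps − 34, where ps is the price sellers receive.
On the curves, pb = 349/3 - (1/3)q and ps = 1036/11 + (2/11)q; the wedge ps − pb = 34 gives 1036/11 + (2/11)q − (349/3 - (1/3)q) = 34, so q' = 109.
Then pb = 349/3 − (1/3)·109 = 80 and ps = 1036/11 + (2/11)·109 = 114.
ΔCS = ½(43 + 109)(102 − 80) = 1672; ΔPS = ½(43 + 109)(114 − 102) = 912.
Government spending = 34 × 109 = 3706.
DWL = ½ × 34 × (109 − 43) = 1122; fraction = 1122 / 3706 = 33/109.

DWL / government spending = 33/109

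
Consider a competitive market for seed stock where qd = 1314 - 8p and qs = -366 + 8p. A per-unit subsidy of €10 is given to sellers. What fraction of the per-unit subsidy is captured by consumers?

Consumer share = 0.5

Pre-subsidy: 1314 - 8p = -366 + 8p gives p* = 105, q* = 474.
With the subsidy, sellers receive ps = pb + 10 for each unit, where pb is the price buyers pay.
Supply in terms of pb becomes qs = -366 + 8(pb + 10) = -286 + 8pb. Setting this equal to demand: 1314 - 8pb = -286 + 8pb, so pb = 100.
Sellers receive ps = 100 + 10 = 110; q' = 1314 − 8·100 = 514.
Buyers' price falls by p* − pb = 105 − 100 = 5; sellers' price rises by ps − p* = 110 − 105 = 5.
So consumers capture 5/10 = 0.5 of each unit of subsidy.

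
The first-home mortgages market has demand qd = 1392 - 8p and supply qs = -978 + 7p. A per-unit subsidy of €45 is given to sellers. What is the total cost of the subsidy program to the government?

Government cost = €13320

Pre-subsidy: 1392 - 8p = -978 + 7p gives p* = 158, q* = 128.
With the subsidy, sellers receive ps = pb + 45 for each unit, where pb is the price buyers pay.
Supply in terms of pb becomes qs = -978 + 7(pb + 45) = -663 + 7pb. Setting this equal to demand: 1392 - 8pb = -663 + 7pb, so pb = 137.
Sellers receive ps = 137 + 45 = 182; q' = 1392 − 8·137 = 296.
Government outlay = subsidy × quantity = 45 × 296 = 13320.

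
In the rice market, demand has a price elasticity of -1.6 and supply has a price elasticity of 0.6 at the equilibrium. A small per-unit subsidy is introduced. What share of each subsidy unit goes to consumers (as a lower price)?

For a small subsidy around the equilibrium, the benefit split depends on the relative slopes, which at a point are proportional to the elasticities.
Buyer share = εs/(εs + |εd|) = 0.6/(0.6 + 1.6) = 3/11; seller share = |εd|/(εs + |εd|) = 8/11.

Consumer share = 3/11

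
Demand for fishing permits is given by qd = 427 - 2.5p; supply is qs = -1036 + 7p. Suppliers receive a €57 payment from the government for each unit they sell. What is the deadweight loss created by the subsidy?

Deadweight loss = €2992.5

Pre-subsidy: 427 - 2.5p = -1036 + 7p gives p* = 154, q* = 42.
With the subsidy, sellers receive ps = pb + 57 for each unit, where pb is the price buyers pay.
Supply in terms of pb becomes qs = -1036 + 7(pb + 57) = -637 + 7pb. Setting this equal to demand: 427 - 2.5pb = -637 + 7pb, so pb = 112.
Sellers receive ps = 112 + 57 = 169; q' = 427 − 2.5·112 = 147.
The subsidy expands output by 147 − 42 = 105 past the efficient level; on those units the gap between marginal cost and willingness to pay runs from 0 up to 57.
DWL = ½ × 57 × 105 = 2992.5.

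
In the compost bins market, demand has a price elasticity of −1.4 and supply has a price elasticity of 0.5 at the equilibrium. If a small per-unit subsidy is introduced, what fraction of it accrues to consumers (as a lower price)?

Consumer share = 5/19

For a small subsidy around the equilibrium, the benefit split depends on the relative slopes, which at a point are proportional to the elasticities.
Buyer share = εs/(εs + |εd|) = 0.5/(0.5 + 1.4) = 5/19; seller share = |εd|/(εs + |εd|) = 14/19.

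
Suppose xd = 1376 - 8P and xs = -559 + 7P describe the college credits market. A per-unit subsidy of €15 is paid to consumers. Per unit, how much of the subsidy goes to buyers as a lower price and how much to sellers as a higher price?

Pre-subsidy: 1376 - 8P = -559 + 7P gives P* = 129, x* = 344.
With the rebate, buyers effectively pay Pb = Ps − 15, where Ps is the price sellers receive.
Demand in terms of Ps becomes xd = 1376 − 8(Ps − 15) = 1496 - 8Ps. Setting this equal to supply: 1496 - 8Ps = -559 + 7Ps, so Ps = 137.
Buyers pay Pb = 137 − 15 = 122; x' = -559 + 7·137 = 400.
Buyers' price falls by P* − Pb = 129 − 122 = 7; sellers' price rises by Ps − P* = 137 − 129 = 8.

Buyers gain €7 per unit; sellers gain €8 per unit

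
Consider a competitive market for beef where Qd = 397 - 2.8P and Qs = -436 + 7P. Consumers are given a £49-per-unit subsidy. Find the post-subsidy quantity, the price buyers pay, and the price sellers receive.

Q' = 257; buyers pay £50; sellers receive £99

Pre-subsidy: 397 - 2.8P = -436 + 7P gives P* = 85, Q* = 159.
With the rebate, buyers effectively pay Pb = Ps − 49, where Ps is the price sellers receive.
Demand in terms of Ps becomes Qd = 397 − 2.8(Ps − 49) = 534.2 - 2.8Ps. Setting this equal to supply: 534.2 - 2.8Ps = -436 + 7Ps, so Ps = 99.
Buyers pay Pb = 99 − 49 = 50; Q' = -436 + 7·99 = 257.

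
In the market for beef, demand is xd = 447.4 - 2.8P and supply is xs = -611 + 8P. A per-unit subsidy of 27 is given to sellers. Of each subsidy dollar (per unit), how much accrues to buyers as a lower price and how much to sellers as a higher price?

Buyers gain 20 per unit; sellers gain 7 per unit

Pre-subsidy: 447.4 - 2.8P = -611 + 8P gives P* = 98, x* = 173.
With the subsidy, sellers receive Ps = Pb + 27 for each unit, where Pb is the price buyers pay.
Supply in terms of Pb becomes xs = -611 + 8(Pb + 27) = -395 + 8Pb. Setting this equal to demand: 447.4 - 2.8Pb = -395 + 8Pb, so Pb = 78.
Sellers receive Ps = 78 + 27 = 105; x' = 447.4 − 2.8·78 = 229.
Buyers' price falls by P* − Pb = 98 − 78 = 20; sellers' price rises by Ps − P* = 105 − 98 = 7.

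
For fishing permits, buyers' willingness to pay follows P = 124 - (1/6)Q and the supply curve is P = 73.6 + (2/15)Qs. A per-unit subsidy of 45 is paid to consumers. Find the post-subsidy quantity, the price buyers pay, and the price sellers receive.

Pre-subsidy: 124 - (1/6)Q = 73.6 + (2/15)Q gives Q* = 168 and P* = 96.
With the rebate, buyers effectively pay Pb = Ps − 45, where Ps is the price sellers receive.
On the curves, Pb = 124 - (1/6)Q and Ps = 73.6 + (2/15)Q; the wedge Ps − Pb = 45 gives 73.6 + (2/15)Q − (124 - (1/6)Q) = 45, so Q' = 318.
Then Pb = 124 − (1/6)·318 = 71 and Ps = 73.6 + (2/15)·318 = 116.

Q' = 318; buyers pay 71; sellers receive 116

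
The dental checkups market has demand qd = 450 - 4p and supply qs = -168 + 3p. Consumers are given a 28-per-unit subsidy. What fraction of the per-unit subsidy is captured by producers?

Producer share = 4/7

Pre-subsidy: 450 - 4p = -168 + 3p gives p* = 618/7, q* = 678/7.
With the rebate, buyers effectively pay pb = ps − 28, where ps is the price sellers receive.
Demand in terms of ps becomes qd = 450 − 4(ps − 28) = 562 - 4ps. Setting this equal to supply: 562 - 4ps = -168 + 3ps, so ps = 730/7.
Buyers pay pb = 730/7 − 28 = 534/7; q' = -168 + 3·(730/7) = 1014/7.
Buyers' price falls by p* − pb = 618/7 − 534/7 = 12; sellers' price rises by ps − p* = 730/7 − 618/7 = 16.
So producers capture 16/28 = 4/7 of each unit of subsidy.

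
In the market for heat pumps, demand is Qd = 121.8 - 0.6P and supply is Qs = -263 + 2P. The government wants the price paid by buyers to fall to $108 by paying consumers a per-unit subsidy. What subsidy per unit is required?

At a buyer price of 108, quantity demanded is 121.8 − 0.6·108 = 57.
Sellers supply 57 only when they receive Ps with -263 + 2·Ps = 57, i.e. Ps = 160.
s = Ps − Pb = 160 − 108 = 52.

Required subsidy s = $52 per unit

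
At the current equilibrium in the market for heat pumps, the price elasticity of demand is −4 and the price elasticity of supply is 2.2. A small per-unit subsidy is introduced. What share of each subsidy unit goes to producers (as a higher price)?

Producer share = 20/31

For a small subsidy around the equilibrium, the benefit split depends on the relative slopes, which at a point are proportional to the elasticities.
Buyer share = εs/(εs + |εd|) = 2.2/(2.2 + 4) = 11/31; seller share = |εd|/(εs + |εd|) = 20/31.
So producers capture 20/31 of the subsidy.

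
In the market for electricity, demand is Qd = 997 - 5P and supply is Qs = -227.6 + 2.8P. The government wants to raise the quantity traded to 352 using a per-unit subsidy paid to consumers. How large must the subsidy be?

Required subsidy s = 78 per unit

At Q = 352, invert demand for the buyer price: Pb = (997 − 352)/5 = 129; invert supply for the seller price: Ps = (352 − (-227.6))/2.8 = 207.
The subsidy must fill the gap: s = Ps − Pb = 207 − 129 = 78.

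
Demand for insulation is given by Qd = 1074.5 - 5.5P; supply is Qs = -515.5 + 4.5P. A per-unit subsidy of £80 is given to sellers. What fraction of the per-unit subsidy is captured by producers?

Producer share = 0.55

Pre-subsidy: 1074.5 - 5.5P = -515.5 + 4.5P gives P* = 159, Q* = 200.
With the subsidy, sellers receive Ps = Pb + 80 for each unit, where Pb is the price buyers pay.
Supply in terms of Pb becomes Qs = -515.5 + 4.5(Pb + 80) = -155.5 + 4.5Pb. Setting this equal to demand: 1074.5 - 5.5Pb = -155.5 + 4.5Pb, so Pb = 123.
Sellers receive Ps = 123 + 80 = 203; Q' = 1074.5 − 5.5·123 = 398.
Buyers' price falls by P* − Pb = 159 − 123 = 36; sellers' price rises by Ps − P* = 203 − 159 = 44.
So producers capture 44/80 = 0.55 of each unit of subsidy.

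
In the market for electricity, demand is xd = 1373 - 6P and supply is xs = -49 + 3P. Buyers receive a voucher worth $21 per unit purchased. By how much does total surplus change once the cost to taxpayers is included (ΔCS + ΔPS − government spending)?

Net change in total surplus = -$441

Pre-subsidy: 1373 - 6P = -49 + 3P gives P* = 158, x* = 425.
With the rebate, buyers effectively pay Pb = Ps − 21, where Ps is the price sellers receive.
Demand in terms of Ps becomes xd = 1373 − 6(Ps − 21) = 1499 - 6Ps. Setting this equal to supply: 1499 - 6Ps = -49 + 3Ps, so Ps = 172.
Buyers pay Pb = 172 − 21 = 151; x' = -49 + 3·172 = 467.
ΔCS = ½(425 + 467)(158 − 151) = 3122; ΔPS = ½(425 + 467)(172 − 158) = 6244.
Government spending = 21 × 467 = 9807.
Net change = 3122 + 6244 − 9807 = -441. The loss equals the DWL triangle ½·21·42.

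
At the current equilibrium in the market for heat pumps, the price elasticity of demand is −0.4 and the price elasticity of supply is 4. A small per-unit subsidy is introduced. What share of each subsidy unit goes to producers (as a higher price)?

Producer share = 1/11

For a small subsidy around the equilibrium, the benefit split depends on the relative slopes, which at a point are proportional to the elasticities.
Buyer share = εs/(εs + |εd|) = 4/(4 + 0.4) = 10/11; seller share = |εd|/(εs + |εd|) = 1/11.
So producers capture 1/11 of the subsidy.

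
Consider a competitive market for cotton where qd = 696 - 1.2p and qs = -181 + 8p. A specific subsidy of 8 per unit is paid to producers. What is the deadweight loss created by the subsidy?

Pre-subsidy: 696 - 1.2p = -181 + 8p gives p* = 4385/46, q* = 13377/23.
With the subsidy, sellers receive ps = pb + 8 for each unit, where pb is the price buyers pay.
Supply in terms of pb becomes qs = -181 + 8(pb + 8) = -117 + 8pb. Setting this equal to demand: 696 - 1.2pb = -117 + 8pb, so pb = 4065/46.
Sellers receive ps = 4065/46 + 8 = 4433/46; q' = 696 − 1.2·(4065/46) = 13569/23.
The subsidy expands output by 13569/23 − 13377/23 = 192/23 past the efficient level; on those units the gap between marginal cost and willingness to pay runs from 0 up to 8.
DWL = ½ × 8 × 192/23 = 768/23.

Deadweight loss = 768/23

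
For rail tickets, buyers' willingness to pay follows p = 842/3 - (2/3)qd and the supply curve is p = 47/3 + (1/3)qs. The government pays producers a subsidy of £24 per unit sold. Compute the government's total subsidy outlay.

Government cost = £6936

Pre-subsidy: 842/3 - (2/3)q = 47/3 + (1/3)q gives q* = 265 and p* = 104.
With the subsidy, sellers receive ps = pb + 24 for each unit, where pb is the price buyers pay.
On the curves, pb = 842/3 - (2/3)q and ps = 47/3 + (1/3)q; the wedge ps − pb = 24 gives 47/3 + (1/3)q − (842/3 - (2/3)q) = 24, so q' = 289.
Then pb = 842/3 − (2/3)·289 = 88 and ps = 47/3 + (1/3)·289 = 112.
Government outlay = subsidy × quantity = 24 × 289 = 6936.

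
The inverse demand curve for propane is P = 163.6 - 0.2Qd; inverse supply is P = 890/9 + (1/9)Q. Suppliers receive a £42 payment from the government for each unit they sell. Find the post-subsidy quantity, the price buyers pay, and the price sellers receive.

Q' = 343; buyers pay £95; sellers receive £137

Pre-subsidy: 163.6 - 0.2Q = 890/9 + (1/9)Q gives Q* = 208 and P* = 122.
With the subsidy, sellers receive Ps = Pb + 42 for each unit, where Pb is the price buyers pay.
On the curves, Pb = 163.6 - 0.2Q and Ps = 890/9 + (1/9)Q; the wedge Ps − Pb = 42 gives 890/9 + (1/9)Q − (163.6 - 0.2Q) = 42, so Q' = 343.
Then Pb = 163.6 − 0.2·343 = 95 and Ps = 890/9 + (1/9)·343 = 137.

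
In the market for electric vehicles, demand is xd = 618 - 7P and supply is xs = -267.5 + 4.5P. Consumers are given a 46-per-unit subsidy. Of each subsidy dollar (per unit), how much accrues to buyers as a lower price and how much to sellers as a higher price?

Buyers gain 18 per unit; sellers gain 28 per unit

Pre-subsidy: 618 - 7P = -267.5 + 4.5P gives P* = 77, x* = 79.
With the rebate, buyers effectively pay Pb = Ps − 46, where Ps is the price sellers receive.
Demand in terms of Ps becomes xd = 618 − 7(Ps − 46) = 940 - 7Ps. Setting this equal to supply: 940 - 7Ps = -267.5 + 4.5Ps, so Ps = 105.
Buyers pay Pb = 105 − 46 = 59; x' = -267.5 + 4.5·105 = 205.
Buyers' price falls by P* − Pb = 77 − 59 = 18; sellers' price rises by Ps − P* = 105 − 77 = 28.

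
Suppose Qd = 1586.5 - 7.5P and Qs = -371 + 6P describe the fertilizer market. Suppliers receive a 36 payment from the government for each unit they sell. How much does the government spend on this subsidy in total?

Government cost = 22284

Pre-subsidy: 1586.5 - 7.5P = -371 + 6P gives P* = 145, Q* = 499.
With the subsidy, sellers receive Ps = Pb + 36 for each unit, where Pb is the price buyers pay.
Supply in terms of Pb becomes Qs = -371 + 6(Pb + 36) = -155 + 6Pb. Setting this equal to demand: 1586.5 - 7.5Pb = -155 + 6Pb, so Pb = 129.
Sellers receive Ps = 129 + 36 = 165; Q' = 1586.5 − 7.5·129 = 619.
Government outlay = subsidy × quantity = 36 × 619 = 22284.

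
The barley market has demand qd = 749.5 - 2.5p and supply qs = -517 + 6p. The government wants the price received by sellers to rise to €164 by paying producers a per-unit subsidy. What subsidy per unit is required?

Required subsidy s = €51 per unit

At a seller price of 164, quantity supplied is -517 + 6·164 = 467.
Buyers absorb 467 only when they pay pb with 749.5 − 2.5·pb = 467, i.e. pb = 113.
s = ps − pb = 164 − 113 = 51.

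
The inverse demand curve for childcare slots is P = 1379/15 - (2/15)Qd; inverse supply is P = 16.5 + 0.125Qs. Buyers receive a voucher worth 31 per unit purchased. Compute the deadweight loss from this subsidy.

Deadweight loss = 1860

Pre-subsidy: 1379/15 - (2/15)Q = 16.5 + 0.125Q gives Q* = 292 and P* = 53.
With the rebate, buyers effectively pay Pb = Ps − 31, where Ps is the price sellers receive.
On the curves, Pb = 1379/15 - (2/15)Q and Ps = 16.5 + 0.125Q; the wedge Ps − Pb = 31 gives 16.5 + 0.125Q − (1379/15 - (2/15)Q) = 31, so Q' = 412.
Then Pb = 1379/15 − (2/15)·412 = 37 and Ps = 16.5 + 0.125·412 = 68.
The subsidy expands output by 412 − 292 = 120 past the efficient level; on those units the gap between marginal cost and willingness to pay runs from 0 up to 31.
DWL = ½ × 31 × 120 = 1860.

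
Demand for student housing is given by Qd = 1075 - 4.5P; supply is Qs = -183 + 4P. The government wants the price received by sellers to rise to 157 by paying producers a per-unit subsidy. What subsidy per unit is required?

At a seller price of 157, quantity supplied is -183 + 4·157 = 445.
Buyers absorb 445 only when they pay Pb with 1075 − 4.5·Pb = 445, i.e. Pb = 140.
s = Ps − Pb = 157 − 140 = 17.

Required subsidy s = 17 per unit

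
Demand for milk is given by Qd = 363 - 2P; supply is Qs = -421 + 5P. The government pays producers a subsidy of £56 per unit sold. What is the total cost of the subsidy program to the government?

Pre-subsidy: 363 - 2P = -421 + 5P gives P* = 112, Q* = 139.
With the subsidy, sellers receive Ps = Pb + 56 for each unit, where Pb is the price buyers pay.
Supply in terms of Pb becomes Qs = -421 + 5(Pb + 56) = -141 + 5Pb. Setting this equal to demand: 363 - 2Pb = -141 + 5Pb, so Pb = 72.
Sellers receive Ps = 72 + 56 = 128; Q' = 363 − 2·72 = 219.
Government outlay = subsidy × quantity = 56 × 219 = 12264.

Government cost = £12264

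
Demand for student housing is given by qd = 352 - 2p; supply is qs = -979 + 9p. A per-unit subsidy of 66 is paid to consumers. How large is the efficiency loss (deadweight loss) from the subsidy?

Deadweight loss = 3564

Pre-subsidy: 352 - 2p = -979 + 9p gives p* = 121, q* = 110.
With the rebate, buyers effectively pay pb = ps − 66, where ps is the price sellers receive.
Demand in terms of ps becomes qd = 352 − 2(ps − 66) = 484 - 2ps. Setting this equal to supply: 484 - 2ps = -979 + 9ps, so ps = 133.
Buyers pay pb = 133 − 66 = 67; q' = -979 + 9·133 = 218.
The subsidy expands output by 218 − 110 = 108 past the efficient level; on those units the gap between marginal cost and willingness to pay runs from 0 up to 66.
DWL = ½ × 66 × 108 = 3564.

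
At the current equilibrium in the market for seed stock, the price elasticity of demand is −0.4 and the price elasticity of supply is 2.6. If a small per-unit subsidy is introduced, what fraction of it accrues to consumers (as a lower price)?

For a small subsidy around the equilibrium, the benefit split depends on the relative slopes, which at a point are proportional to the elasticities.
Buyer share = εs/(εs + |εd|) = 2.6/(2.6 + 0.4) = 13/15; seller share = |εd|/(εs + |εd|) = 2/15.

Consumer share = 13/15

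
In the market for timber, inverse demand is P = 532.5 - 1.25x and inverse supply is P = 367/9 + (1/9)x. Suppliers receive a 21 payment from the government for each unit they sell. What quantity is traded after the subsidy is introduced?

x' = 18458/49

Pre-subsidy: 532.5 - 1.25x = 367/9 + (1/9)x gives x* = 17702/49 and P* = 3965/49.
With the subsidy, sellers receive Ps = Pb + 21 for each unit, where Pb is the price buyers pay.
On the curves, Pb = 532.5 - 1.25x and Ps = 367/9 + (1/9)x; the wedge Ps − Pb = 21 gives 367/9 + (1/9)x − (532.5 - 1.25x) = 21, so x' = 18458/49.
Then Pb = 532.5 − 1.25·(18458/49) = 3020/49 and Ps = 367/9 + (1/9)·(18458/49) = 4049/49.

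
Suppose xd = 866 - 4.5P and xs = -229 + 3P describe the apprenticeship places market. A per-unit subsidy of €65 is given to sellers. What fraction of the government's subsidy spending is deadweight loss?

Pre-subsidy: 866 - 4.5P = -229 + 3P gives P* = 146, x* = 209.
With the subsidy, sellers receive Ps = Pb + 65 for each unit, where Pb is the price buyers pay.
Supply in terms of Pb becomes xs = -229 + 3(Pb + 65) = -34 + 3Pb. Setting this equal to demand: 866 - 4.5Pb = -34 + 3Pb, so Pb = 120.
Sellers receive Ps = 120 + 65 = 185; x' = 866 − 4.5·120 = 326.
ΔCS = ½(209 + 326)(146 − 120) = 6955; ΔPS = ½(209 + 326)(185 − 146) = 10432.5.
Government spending = 65 × 326 = 21190.
DWL = ½ × 65 × (326 − 209) = 3802.5; fraction = 3802.5 / 21190 = 117/652.

DWL / government spending = 117/652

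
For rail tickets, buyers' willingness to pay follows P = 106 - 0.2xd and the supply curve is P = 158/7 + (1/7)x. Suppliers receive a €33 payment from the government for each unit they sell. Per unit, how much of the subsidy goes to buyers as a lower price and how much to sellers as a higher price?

Buyers gain €19.25 per unit; sellers gain €13.75 per unit

Pre-subsidy: 106 - 0.2x = 158/7 + (1/7)x gives x* = 730/3 and P* = 172/3.
With the subsidy, sellers receive Ps = Pb + 33 for each unit, where Pb is the price buyers pay.
On the curves, Pb = 106 - 0.2x and Ps = 158/7 + (1/7)x; the wedge Ps − Pb = 33 gives 158/7 + (1/7)x − (106 - 0.2x) = 33, so x' = 4075/12.
Then Pb = 106 − 0.2·(4075/12) = 457/12 and Ps = 158/7 + (1/7)·(4075/12) = 853/12.
Buyers' price falls by P* − Pb = 172/3 − 457/12 = 19.25; sellers' price rises by Ps − P* = 853/12 − 172/3 = 13.75.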